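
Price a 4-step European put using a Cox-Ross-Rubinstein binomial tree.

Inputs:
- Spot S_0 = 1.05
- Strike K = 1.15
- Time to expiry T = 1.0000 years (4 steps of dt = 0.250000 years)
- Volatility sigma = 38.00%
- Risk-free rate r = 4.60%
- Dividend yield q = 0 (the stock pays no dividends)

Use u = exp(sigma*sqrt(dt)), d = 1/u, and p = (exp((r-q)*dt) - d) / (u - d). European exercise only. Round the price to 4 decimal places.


dt = T/N = 0.250000
u = exp(sigma*sqrt(dt)) = 1.209250; d = 1/u = 0.826959
p = (exp((r-q)*dt) - d) / (u - d) = 0.482898
Discount per step: exp(-r*dt) = 0.988566
Stock lattice S(k, i) with i counting down-moves:
  k=0: S(0,0) = 1.0500
  k=1: S(1,0) = 1.2697; S(1,1) = 0.8683
  k=2: S(2,0) = 1.5354; S(2,1) = 1.0500; S(2,2) = 0.7181
  k=3: S(3,0) = 1.8567; S(3,1) = 1.2697; S(3,2) = 0.8683; S(3,3) = 0.5938
  k=4: S(4,0) = 2.2452; S(4,1) = 1.5354; S(4,2) = 1.0500; S(4,3) = 0.7181; S(4,4) = 0.4910
Terminal payoffs V(N, i) = max(K - S_T, 0):
  V(4,0) = 0.000000; V(4,1) = 0.000000; V(4,2) = 0.100000; V(4,3) = 0.431946; V(4,4) = 0.658950
Backward induction: V(k, i) = exp(-r*dt) * [p * V(k+1, i) + (1-p) * V(k+1, i+1)].
  V(3,0) = exp(-r*dt) * [p*0.000000 + (1-p)*0.000000] = 0.000000
  V(3,1) = exp(-r*dt) * [p*0.000000 + (1-p)*0.100000] = 0.051119
  V(3,2) = exp(-r*dt) * [p*0.100000 + (1-p)*0.431946] = 0.268544
  V(3,3) = exp(-r*dt) * [p*0.431946 + (1-p)*0.658950] = 0.543049
  V(2,0) = exp(-r*dt) * [p*0.000000 + (1-p)*0.051119] = 0.026131
  V(2,1) = exp(-r*dt) * [p*0.051119 + (1-p)*0.268544] = 0.161680
  V(2,2) = exp(-r*dt) * [p*0.268544 + (1-p)*0.543049] = 0.405797
  V(1,0) = exp(-r*dt) * [p*0.026131 + (1-p)*0.161680] = 0.095124
  V(1,1) = exp(-r*dt) * [p*0.161680 + (1-p)*0.405797] = 0.284621
  V(0,0) = exp(-r*dt) * [p*0.095124 + (1-p)*0.284621] = 0.190905

Answer: Price = V(0,0) = 0.1909


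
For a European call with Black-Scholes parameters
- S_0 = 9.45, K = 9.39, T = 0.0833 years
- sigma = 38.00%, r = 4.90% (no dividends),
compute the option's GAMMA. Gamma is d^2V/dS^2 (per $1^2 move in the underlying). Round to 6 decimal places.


d1 = 0.1501296274; d2 = 0.0404550178
phi(d1) = 0.3944716574; exp(-qT) = 1.0000000000; exp(-rT) = 0.9959266188
Gamma = exp(-qT) * phi(d1) / (S * sigma * sqrt(T)) = 1.0000000000 * 0.3944716574 / (9.4500 * 0.3800 * 0.2886173938) = 0.380608

Answer: Gamma = 0.380608


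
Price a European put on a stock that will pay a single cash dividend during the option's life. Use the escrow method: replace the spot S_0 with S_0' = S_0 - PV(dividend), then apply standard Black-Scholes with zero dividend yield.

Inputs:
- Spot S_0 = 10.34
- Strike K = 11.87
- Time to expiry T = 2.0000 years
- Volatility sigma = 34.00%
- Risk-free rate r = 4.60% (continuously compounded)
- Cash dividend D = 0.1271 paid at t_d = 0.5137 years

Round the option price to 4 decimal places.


PV(D) = D * exp(-r * t_d) = 0.1271 * 0.97664681 = 0.12413181
S_0' = S_0 - PV(D) = 10.3400 - 0.12413181 = 10.21586819
d1 = (ln(S_0'/K) + (r + sigma^2/2)*T) / (sigma*sqrt(T)) = 0.11964248
d2 = d1 - sigma*sqrt(T) = -0.36119013
exp(-rT) = 0.91210515
N(-d1) = 0.45238318; N(-d2) = 0.64102134
P = K * exp(-rT) * N(-d2) - S_0' * N(-d1) = 11.8700 * 0.91210515 * 0.64102134 - 10.21586819 * 0.45238318 = 2.3187

Answer: Price = 2.3187


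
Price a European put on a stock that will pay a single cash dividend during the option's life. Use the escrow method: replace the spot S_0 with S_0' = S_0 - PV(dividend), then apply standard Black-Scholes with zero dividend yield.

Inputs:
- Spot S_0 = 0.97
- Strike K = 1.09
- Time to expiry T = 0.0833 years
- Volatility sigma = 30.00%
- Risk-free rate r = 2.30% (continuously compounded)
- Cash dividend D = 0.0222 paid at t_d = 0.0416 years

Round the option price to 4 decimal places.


PV(D) = D * exp(-r * t_d) = 0.0222 * 0.99904366 = 0.02217877
S_0' = S_0 - PV(D) = 0.9700 - 0.02217877 = 0.94782123
d1 = (ln(S_0'/K) + (r + sigma^2/2)*T) / (sigma*sqrt(T)) = -1.54879399
d2 = d1 - sigma*sqrt(T) = -1.63537921
exp(-rT) = 0.99808593
N(-d1) = 0.93928438; N(-d2) = 0.94901521
P = K * exp(-rT) * N(-d2) - S_0' * N(-d1) = 1.0900 * 0.99808593 * 0.94901521 - 0.94782123 * 0.93928438 = 0.1422

Answer: Price = 0.1422


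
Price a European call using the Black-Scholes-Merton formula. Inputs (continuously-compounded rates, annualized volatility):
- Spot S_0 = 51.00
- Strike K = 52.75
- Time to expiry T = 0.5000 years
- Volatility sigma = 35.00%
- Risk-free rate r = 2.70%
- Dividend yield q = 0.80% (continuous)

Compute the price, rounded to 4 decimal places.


d1 = (ln(S/K) + (r - q + 0.5*sigma^2) * T) / (sigma * sqrt(T)) = 0.02580681
d2 = d1 - sigma * sqrt(T) = -0.22168056
exp(-rT) = 0.98659072; exp(-qT) = 0.99600799
C = S_0 * exp(-qT) * N(d1) - K * exp(-rT) * N(d2)
N(d1) = 0.51029429; N(d2) = 0.41228128
C = 51.0000 * 0.99600799 * 0.51029429 - 52.7500 * 0.98659072 * 0.41228128 = 4.4649

Answer: Price = 4.4649


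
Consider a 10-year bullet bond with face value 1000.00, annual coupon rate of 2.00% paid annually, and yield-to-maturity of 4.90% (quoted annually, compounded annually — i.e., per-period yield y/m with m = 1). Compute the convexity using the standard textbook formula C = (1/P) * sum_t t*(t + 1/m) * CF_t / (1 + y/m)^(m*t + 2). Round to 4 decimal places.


Answer: Convexity = 87.1055

Derivation:
Coupon per period c = face * coupon_rate / m = 20.000000
Periods per year m = 1; per-period yield y/m = 0.049000
Number of cashflows N = 10
Cashflows (t years, CF_t, discount factor 1/(1+y/m)^(m*t), PV):
  t = 1.0000: CF_t = 20.000000, DF = 0.953289, PV = 19.065777
  t = 2.0000: CF_t = 20.000000, DF = 0.908760, PV = 18.175192
  t = 3.0000: CF_t = 20.000000, DF = 0.866310, PV = 17.326208
  t = 4.0000: CF_t = 20.000000, DF = 0.825844, PV = 16.516881
  t = 5.0000: CF_t = 20.000000, DF = 0.787268, PV = 15.745359
  t = 6.0000: CF_t = 20.000000, DF = 0.750494, PV = 15.009875
  t = 7.0000: CF_t = 20.000000, DF = 0.715437, PV = 14.308746
  t = 8.0000: CF_t = 20.000000, DF = 0.682018, PV = 13.640368
  t = 9.0000: CF_t = 20.000000, DF = 0.650161, PV = 13.003211
  t = 10.0000: CF_t = 1020.000000, DF = 0.619791, PV = 632.186605
Price P = sum_t PV_t = 774.978222
Convexity numerator sum_t t*(t + 1/m) * CF_t / (1+y/m)^(m*t + 2):
  t = 1.0000: term = 34.652417
  t = 2.0000: term = 99.101287
  t = 3.0000: term = 188.944303
  t = 4.0000: term = 300.197494
  t = 5.0000: term = 429.262384
  t = 6.0000: term = 572.895460
  t = 7.0000: term = 728.179803
  t = 8.0000: term = 892.498737
  t = 9.0000: term = 1063.511364
  t = 10.0000: term = 63195.622854
Convexity = (1/P) * sum = 67504.866102 / 774.978222 = 87.105501


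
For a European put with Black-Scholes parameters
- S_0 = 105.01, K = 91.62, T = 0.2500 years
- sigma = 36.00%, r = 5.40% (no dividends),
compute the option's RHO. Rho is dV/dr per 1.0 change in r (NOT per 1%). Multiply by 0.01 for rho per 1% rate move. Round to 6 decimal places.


Answer: Rho = -5.170346

Derivation:
d1 = 0.9228110848; d2 = 0.7428110848
phi(d1) = 0.2606104065; exp(-qT) = 1.0000000000; exp(-rT) = 0.9865907163
N(-d2) = 0.2287980317
Rho = -K*T*exp(-rT)*N(-d2) = -91.6200 * 0.2500 * 0.9865907163 * 0.2287980317 = -5.170346


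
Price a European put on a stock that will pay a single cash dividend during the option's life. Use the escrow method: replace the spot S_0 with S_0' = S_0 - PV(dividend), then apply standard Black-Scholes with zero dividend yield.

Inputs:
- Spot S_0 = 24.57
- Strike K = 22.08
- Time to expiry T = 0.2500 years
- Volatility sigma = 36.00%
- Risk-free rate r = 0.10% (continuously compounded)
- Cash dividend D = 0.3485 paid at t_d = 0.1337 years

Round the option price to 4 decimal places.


Answer: Price = 0.8016

Derivation:
PV(D) = D * exp(-r * t_d) = 0.3485 * 0.99986631 = 0.34845341
S_0' = S_0 - PV(D) = 24.5700 - 0.34845341 = 24.22154659
d1 = (ln(S_0'/K) + (r + sigma^2/2)*T) / (sigma*sqrt(T)) = 0.60566873
d2 = d1 - sigma*sqrt(T) = 0.42566873
exp(-rT) = 0.99975003
N(-d1) = 0.27236738; N(-d2) = 0.33517463
P = K * exp(-rT) * N(-d2) - S_0' * N(-d1) = 22.0800 * 0.99975003 * 0.33517463 - 24.22154659 * 0.27236738 = 0.8016


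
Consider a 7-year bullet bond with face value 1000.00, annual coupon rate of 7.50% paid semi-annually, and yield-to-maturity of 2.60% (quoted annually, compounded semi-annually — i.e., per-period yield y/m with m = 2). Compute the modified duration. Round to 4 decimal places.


Coupon per period c = face * coupon_rate / m = 37.500000
Periods per year m = 2; per-period yield y/m = 0.013000
Number of cashflows N = 14
Cashflows (t years, CF_t, discount factor 1/(1+y/m)^(m*t), PV):
  t = 0.5000: CF_t = 37.500000, DF = 0.987167, PV = 37.018756
  t = 1.0000: CF_t = 37.500000, DF = 0.974498, PV = 36.543688
  t = 1.5000: CF_t = 37.500000, DF = 0.961992, PV = 36.074717
  t = 2.0000: CF_t = 37.500000, DF = 0.949647, PV = 35.611764
  t = 2.5000: CF_t = 37.500000, DF = 0.937460, PV = 35.154752
  t = 3.0000: CF_t = 37.500000, DF = 0.925429, PV = 34.703605
  t = 3.5000: CF_t = 37.500000, DF = 0.913553, PV = 34.258248
  t = 4.0000: CF_t = 37.500000, DF = 0.901829, PV = 33.818606
  t = 4.5000: CF_t = 37.500000, DF = 0.890256, PV = 33.384606
  t = 5.0000: CF_t = 37.500000, DF = 0.878831, PV = 32.956176
  t = 5.5000: CF_t = 37.500000, DF = 0.867553, PV = 32.533244
  t = 6.0000: CF_t = 37.500000, DF = 0.856420, PV = 32.115739
  t = 6.5000: CF_t = 37.500000, DF = 0.845429, PV = 31.703593
  t = 7.0000: CF_t = 1037.500000, DF = 0.834580, PV = 865.876335
Price P = sum_t PV_t = 1311.753830
First compute Macaulay numerator sum_t t * PV_t:
  t * PV_t at t = 0.5000: 18.509378
  t * PV_t at t = 1.0000: 36.543688
  t * PV_t at t = 1.5000: 54.112075
  t * PV_t at t = 2.0000: 71.223528
  t * PV_t at t = 2.5000: 87.886880
  t * PV_t at t = 3.0000: 104.110816
  t * PV_t at t = 3.5000: 119.903868
  t * PV_t at t = 4.0000: 135.274425
  t * PV_t at t = 4.5000: 150.230729
  t * PV_t at t = 5.0000: 164.780880
  t * PV_t at t = 5.5000: 178.932841
  t * PV_t at t = 6.0000: 192.694436
  t * PV_t at t = 6.5000: 206.073352
  t * PV_t at t = 7.0000: 6061.134346
Macaulay duration D = 7581.411243 / 1311.753830 = 5.779599
Modified duration = D / (1 + y/m) = 5.779599 / (1 + 0.013000) = 5.705429

Answer: Modified duration = 5.7054


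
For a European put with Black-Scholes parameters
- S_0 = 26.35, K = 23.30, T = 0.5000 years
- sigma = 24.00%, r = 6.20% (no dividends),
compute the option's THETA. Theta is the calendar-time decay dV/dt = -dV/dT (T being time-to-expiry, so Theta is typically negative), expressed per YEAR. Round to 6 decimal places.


Answer: Theta = -0.802677

Derivation:
d1 = 0.9923944003; d2 = 0.8226887728
phi(d1) = 0.2438110214; exp(-qT) = 1.0000000000; exp(-rT) = 0.9694755731
Theta = -S*exp(-qT)*phi(d1)*sigma/(2*sqrt(T)) + r*K*exp(-rT)*N(-d2) - q*S*exp(-qT)*N(-d1)
N(-d1) = 0.1605025847; N(-d2) = 0.2053425007; sqrt(T) = 0.7071067812
Term 1 = -26.3500 * 1.0000000000 * 0.2438110214 * 0.2400 / (2 * 0.7071067812) = -1.0902602975
Term 2 = 0.0620 * 23.3000 * 0.9694755731 * 0.2053425007 = 0.2875830784
Term 3 = 0 (no dividend yield, q = 0)
Theta = -1.0902602975 + (0.2875830784) + (0.0000000000) = -0.802677


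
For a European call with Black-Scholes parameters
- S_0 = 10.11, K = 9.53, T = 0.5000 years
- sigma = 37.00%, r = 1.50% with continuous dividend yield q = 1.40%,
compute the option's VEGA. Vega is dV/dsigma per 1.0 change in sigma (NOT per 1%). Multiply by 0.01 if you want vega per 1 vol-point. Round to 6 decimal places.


d1 = 0.3585425654; d2 = 0.0969130564
phi(d1) = 0.3741064416; exp(-qT) = 0.9930244429; exp(-rT) = 0.9925280548
Vega = S * exp(-qT) * phi(d1) * sqrt(T) = 10.1100 * 0.9930244429 * 0.3741064416 * 0.7071067812 = 2.655775

Answer: Vega = 2.655775


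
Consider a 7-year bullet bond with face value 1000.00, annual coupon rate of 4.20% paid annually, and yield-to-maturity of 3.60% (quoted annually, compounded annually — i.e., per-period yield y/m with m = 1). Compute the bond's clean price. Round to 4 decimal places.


Answer: Price = 1036.5507

Derivation:
Coupon per period c = face * coupon_rate / m = 42.000000
Periods per year m = 1; per-period yield y/m = 0.036000
Number of cashflows N = 7
Cashflows (t years, CF_t, discount factor 1/(1+y/m)^(m*t), PV):
  t = 1.0000: CF_t = 42.000000, DF = 0.965251, PV = 40.540541
  t = 2.0000: CF_t = 42.000000, DF = 0.931709, PV = 39.131796
  t = 3.0000: CF_t = 42.000000, DF = 0.899333, PV = 37.772004
  t = 4.0000: CF_t = 42.000000, DF = 0.868082, PV = 36.459463
  t = 5.0000: CF_t = 42.000000, DF = 0.837917, PV = 35.192532
  t = 6.0000: CF_t = 42.000000, DF = 0.808801, PV = 33.969625
  t = 7.0000: CF_t = 1042.000000, DF = 0.780696, PV = 813.484779
Price P = sum_t PV_t = 1036.550739


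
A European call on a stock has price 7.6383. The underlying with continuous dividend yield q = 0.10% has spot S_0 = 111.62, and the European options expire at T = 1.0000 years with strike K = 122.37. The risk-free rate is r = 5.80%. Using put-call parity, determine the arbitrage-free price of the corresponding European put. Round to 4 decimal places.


Answer: Put price = 11.6043

Derivation:
Put-call parity: C - P = S_0 * exp(-qT) - K * exp(-rT).
S_0 * exp(-qT) = 111.6200 * 0.99900050 = 111.50843579
K * exp(-rT) = 122.3700 * 0.94364995 = 115.47444407
P = C - S*exp(-qT) + K*exp(-rT)
P = 7.6383 - 111.50843579 + 115.47444407 = 11.6043


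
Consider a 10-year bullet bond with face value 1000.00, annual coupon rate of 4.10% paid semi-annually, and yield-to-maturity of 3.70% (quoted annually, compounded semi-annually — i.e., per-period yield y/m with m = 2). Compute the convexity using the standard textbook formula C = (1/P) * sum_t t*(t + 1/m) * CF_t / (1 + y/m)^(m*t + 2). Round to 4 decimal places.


Answer: Convexity = 79.0677

Derivation:
Coupon per period c = face * coupon_rate / m = 20.500000
Periods per year m = 2; per-period yield y/m = 0.018500
Number of cashflows N = 20
Cashflows (t years, CF_t, discount factor 1/(1+y/m)^(m*t), PV):
  t = 0.5000: CF_t = 20.500000, DF = 0.981836, PV = 20.127639
  t = 1.0000: CF_t = 20.500000, DF = 0.964002, PV = 19.762041
  t = 1.5000: CF_t = 20.500000, DF = 0.946492, PV = 19.403084
  t = 2.0000: CF_t = 20.500000, DF = 0.929300, PV = 19.050647
  t = 2.5000: CF_t = 20.500000, DF = 0.912420, PV = 18.704612
  t = 3.0000: CF_t = 20.500000, DF = 0.895847, PV = 18.364862
  t = 3.5000: CF_t = 20.500000, DF = 0.879575, PV = 18.031283
  t = 4.0000: CF_t = 20.500000, DF = 0.863598, PV = 17.703763
  t = 4.5000: CF_t = 20.500000, DF = 0.847912, PV = 17.382193
  t = 5.0000: CF_t = 20.500000, DF = 0.832510, PV = 17.066463
  t = 5.5000: CF_t = 20.500000, DF = 0.817389, PV = 16.756468
  t = 6.0000: CF_t = 20.500000, DF = 0.802542, PV = 16.452105
  t = 6.5000: CF_t = 20.500000, DF = 0.787964, PV = 16.153269
  t = 7.0000: CF_t = 20.500000, DF = 0.773652, PV = 15.859862
  t = 7.5000: CF_t = 20.500000, DF = 0.759599, PV = 15.571784
  t = 8.0000: CF_t = 20.500000, DF = 0.745802, PV = 15.288938
  t = 8.5000: CF_t = 20.500000, DF = 0.732255, PV = 15.011231
  t = 9.0000: CF_t = 20.500000, DF = 0.718954, PV = 14.738567
  t = 9.5000: CF_t = 20.500000, DF = 0.705895, PV = 14.470856
  t = 10.0000: CF_t = 1020.500000, DF = 0.693074, PV = 707.281571
Price P = sum_t PV_t = 1033.181236
Convexity numerator sum_t t*(t + 1/m) * CF_t / (1+y/m)^(m*t + 2):
  t = 0.5000: term = 9.701542
  t = 1.0000: term = 28.575970
  t = 1.5000: term = 56.113835
  t = 2.0000: term = 91.824308
  t = 2.5000: term = 135.234622
  t = 3.0000: term = 185.889515
  t = 3.5000: term = 243.350698
  t = 4.0000: term = 307.196337
  t = 4.5000: term = 377.020541
  t = 5.0000: term = 452.432875
  t = 5.5000: term = 533.057880
  t = 6.0000: term = 618.534604
  t = 6.5000: term = 708.516156
  t = 7.0000: term = 802.669260
  t = 7.5000: term = 900.673831
  t = 8.0000: term = 1002.222558
  t = 8.5000: term = 1107.020499
  t = 9.0000: term = 1214.784688
  t = 9.5000: term = 1325.243755
  t = 10.0000: term = 71591.188902
Convexity = (1/P) * sum = 81691.252376 / 1033.181236 = 79.067689


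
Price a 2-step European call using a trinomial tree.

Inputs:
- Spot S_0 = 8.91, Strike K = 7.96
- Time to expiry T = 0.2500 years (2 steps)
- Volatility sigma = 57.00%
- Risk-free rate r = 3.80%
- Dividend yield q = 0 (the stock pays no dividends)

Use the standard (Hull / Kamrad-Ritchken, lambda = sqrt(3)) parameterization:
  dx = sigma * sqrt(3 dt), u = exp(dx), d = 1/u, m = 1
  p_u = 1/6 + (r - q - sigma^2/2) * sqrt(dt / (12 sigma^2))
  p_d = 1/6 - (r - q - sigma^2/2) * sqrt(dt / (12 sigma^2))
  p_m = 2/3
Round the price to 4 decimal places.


Answer: Price = V(0,0) = 1.5659

Derivation:
dt = T/N = 0.125000; dx = sigma*sqrt(3*dt) = 0.349052
u = exp(dx) = 1.417723; d = 1/u = 0.705356
p_u = 0.144383, p_m = 0.666667, p_d = 0.188950
Discount per step: exp(-r*dt) = 0.995261
Stock lattice S(k, j) with j the centered position index:
  k=0: S(0,+0) = 8.9100
  k=1: S(1,-1) = 6.2847; S(1,+0) = 8.9100; S(1,+1) = 12.6319
  k=2: S(2,-2) = 4.4330; S(2,-1) = 6.2847; S(2,+0) = 8.9100; S(2,+1) = 12.6319; S(2,+2) = 17.9086
Terminal payoffs V(N, j) = max(S_T - K, 0):
  V(2,-2) = 0.000000; V(2,-1) = 0.000000; V(2,+0) = 0.950000; V(2,+1) = 4.671915; V(2,+2) = 9.948560
Backward induction: V(k, j) = exp(-r*dt) * [p_u * V(k+1, j+1) + p_m * V(k+1, j) + p_d * V(k+1, j-1)]
  V(1,-1) = exp(-r*dt) * [p_u*0.950000 + p_m*0.000000 + p_d*0.000000] = 0.136514
  V(1,+0) = exp(-r*dt) * [p_u*4.671915 + p_m*0.950000 + p_d*0.000000] = 1.301681
  V(1,+1) = exp(-r*dt) * [p_u*9.948560 + p_m*4.671915 + p_d*0.950000] = 4.708100
  V(0,+0) = exp(-r*dt) * [p_u*4.708100 + p_m*1.301681 + p_d*0.136514] = 1.565896


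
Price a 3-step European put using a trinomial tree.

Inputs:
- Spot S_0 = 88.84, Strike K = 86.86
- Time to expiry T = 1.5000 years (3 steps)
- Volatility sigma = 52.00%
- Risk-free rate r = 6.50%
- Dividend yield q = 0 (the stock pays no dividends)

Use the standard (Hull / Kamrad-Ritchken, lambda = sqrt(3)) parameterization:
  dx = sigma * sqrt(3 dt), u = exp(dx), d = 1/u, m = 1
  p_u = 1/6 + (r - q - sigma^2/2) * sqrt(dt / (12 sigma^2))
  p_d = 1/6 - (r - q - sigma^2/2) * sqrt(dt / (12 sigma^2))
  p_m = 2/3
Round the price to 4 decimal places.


Answer: Price = V(0,0) = 14.6679

Derivation:
dt = T/N = 0.500000; dx = sigma*sqrt(3*dt) = 0.636867
u = exp(dx) = 1.890549; d = 1/u = 0.528947
p_u = 0.139110, p_m = 0.666667, p_d = 0.194223
Discount per step: exp(-r*dt) = 0.968022
Stock lattice S(k, j) with j the centered position index:
  k=0: S(0,+0) = 88.8400
  k=1: S(1,-1) = 46.9916; S(1,+0) = 88.8400; S(1,+1) = 167.9564
  k=2: S(2,-2) = 24.8561; S(2,-1) = 46.9916; S(2,+0) = 88.8400; S(2,+1) = 167.9564; S(2,+2) = 317.5298
  k=3: S(3,-3) = 13.1475; S(3,-2) = 24.8561; S(3,-1) = 46.9916; S(3,+0) = 88.8400; S(3,+1) = 167.9564; S(3,+2) = 317.5298; S(3,+3) = 600.3057
Terminal payoffs V(N, j) = max(K - S_T, 0):
  V(3,-3) = 73.712456; V(3,-2) = 62.003921; V(3,-1) = 39.868362; V(3,+0) = 0.000000; V(3,+1) = 0.000000; V(3,+2) = 0.000000; V(3,+3) = 0.000000
Backward induction: V(k, j) = exp(-r*dt) * [p_u * V(k+1, j+1) + p_m * V(k+1, j) + p_d * V(k+1, j-1)]
  V(2,-2) = exp(-r*dt) * [p_u*39.868362 + p_m*62.003921 + p_d*73.712456] = 59.241732
  V(2,-1) = exp(-r*dt) * [p_u*0.000000 + p_m*39.868362 + p_d*62.003921] = 37.386501
  V(2,+0) = exp(-r*dt) * [p_u*0.000000 + p_m*0.000000 + p_d*39.868362] = 7.495756
  V(2,+1) = exp(-r*dt) * [p_u*0.000000 + p_m*0.000000 + p_d*0.000000] = 0.000000
  V(2,+2) = exp(-r*dt) * [p_u*0.000000 + p_m*0.000000 + p_d*0.000000] = 0.000000
  V(1,-1) = exp(-r*dt) * [p_u*7.495756 + p_m*37.386501 + p_d*59.241732] = 36.274899
  V(1,+0) = exp(-r*dt) * [p_u*0.000000 + p_m*7.495756 + p_d*37.386501] = 11.866508
  V(1,+1) = exp(-r*dt) * [p_u*0.000000 + p_m*0.000000 + p_d*7.495756] = 1.409297
  V(0,+0) = exp(-r*dt) * [p_u*1.409297 + p_m*11.866508 + p_d*36.274899] = 14.667948


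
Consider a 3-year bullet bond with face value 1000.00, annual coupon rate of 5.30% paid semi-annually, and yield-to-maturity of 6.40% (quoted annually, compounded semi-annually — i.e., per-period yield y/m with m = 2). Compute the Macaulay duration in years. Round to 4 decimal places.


Answer: Macaulay duration = 2.8096 years

Derivation:
Coupon per period c = face * coupon_rate / m = 26.500000
Periods per year m = 2; per-period yield y/m = 0.032000
Number of cashflows N = 6
Cashflows (t years, CF_t, discount factor 1/(1+y/m)^(m*t), PV):
  t = 0.5000: CF_t = 26.500000, DF = 0.968992, PV = 25.678295
  t = 1.0000: CF_t = 26.500000, DF = 0.938946, PV = 24.882068
  t = 1.5000: CF_t = 26.500000, DF = 0.909831, PV = 24.110531
  t = 2.0000: CF_t = 26.500000, DF = 0.881620, PV = 23.362918
  t = 2.5000: CF_t = 26.500000, DF = 0.854283, PV = 22.638486
  t = 3.0000: CF_t = 1026.500000, DF = 0.827793, PV = 849.729645
Price P = sum_t PV_t = 970.401944
Macaulay numerator sum_t t * PV_t:
  t * PV_t at t = 0.5000: 12.839147
  t * PV_t at t = 1.0000: 24.882068
  t * PV_t at t = 1.5000: 36.165797
  t * PV_t at t = 2.0000: 46.725836
  t * PV_t at t = 2.5000: 56.596216
  t * PV_t at t = 3.0000: 2549.188935
Macaulay duration D = (sum_t t * PV_t) / P = 2726.398000 / 970.401944 = 2.809555


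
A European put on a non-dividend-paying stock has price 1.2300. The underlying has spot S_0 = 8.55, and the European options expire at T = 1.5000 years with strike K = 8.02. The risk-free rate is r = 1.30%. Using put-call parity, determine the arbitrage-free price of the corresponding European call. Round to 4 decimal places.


Put-call parity: C - P = S_0 * exp(-qT) - K * exp(-rT).
S_0 * exp(-qT) = 8.5500 * 1.00000000 = 8.55000000
K * exp(-rT) = 8.0200 * 0.98068890 = 7.86512494
C = P + S*exp(-qT) - K*exp(-rT)
C = 1.2300 + 8.55000000 - 7.86512494 = 1.9149

Answer: Call price = 1.9149


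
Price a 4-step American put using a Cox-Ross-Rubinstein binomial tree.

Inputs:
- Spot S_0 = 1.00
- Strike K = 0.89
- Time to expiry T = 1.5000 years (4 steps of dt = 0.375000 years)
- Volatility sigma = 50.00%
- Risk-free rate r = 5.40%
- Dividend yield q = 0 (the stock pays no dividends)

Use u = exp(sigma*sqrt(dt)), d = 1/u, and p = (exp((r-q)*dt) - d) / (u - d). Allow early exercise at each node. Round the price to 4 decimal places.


dt = T/N = 0.375000
u = exp(sigma*sqrt(dt)) = 1.358235; d = 1/u = 0.736250
p = (exp((r-q)*dt) - d) / (u - d) = 0.456935
Discount per step: exp(-r*dt) = 0.979954
Stock lattice S(k, i) with i counting down-moves:
  k=0: S(0,0) = 1.0000
  k=1: S(1,0) = 1.3582; S(1,1) = 0.7362
  k=2: S(2,0) = 1.8448; S(2,1) = 1.0000; S(2,2) = 0.5421
  k=3: S(3,0) = 2.5057; S(3,1) = 1.3582; S(3,2) = 0.7362; S(3,3) = 0.3991
  k=4: S(4,0) = 3.4033; S(4,1) = 1.8448; S(4,2) = 1.0000; S(4,3) = 0.5421; S(4,4) = 0.2938
Terminal payoffs V(N, i) = max(K - S_T, 0):
  V(4,0) = 0.000000; V(4,1) = 0.000000; V(4,2) = 0.000000; V(4,3) = 0.347937; V(4,4) = 0.596167
Backward induction: V(k, i) = exp(-r*dt) * [p * V(k+1, i) + (1-p) * V(k+1, i+1)]; then take max(V_cont, immediate exercise) for American.
  V(3,0) = exp(-r*dt) * [p*0.000000 + (1-p)*0.000000] = 0.000000; exercise = 0.000000; V(3,0) = max -> 0.000000
  V(3,1) = exp(-r*dt) * [p*0.000000 + (1-p)*0.000000] = 0.000000; exercise = 0.000000; V(3,1) = max -> 0.000000
  V(3,2) = exp(-r*dt) * [p*0.000000 + (1-p)*0.347937] = 0.185164; exercise = 0.153750; V(3,2) = max -> 0.185164
  V(3,3) = exp(-r*dt) * [p*0.347937 + (1-p)*0.596167] = 0.473065; exercise = 0.490906; V(3,3) = max -> 0.490906
  V(2,0) = exp(-r*dt) * [p*0.000000 + (1-p)*0.000000] = 0.000000; exercise = 0.000000; V(2,0) = max -> 0.000000
  V(2,1) = exp(-r*dt) * [p*0.000000 + (1-p)*0.185164] = 0.098541; exercise = 0.000000; V(2,1) = max -> 0.098541
  V(2,2) = exp(-r*dt) * [p*0.185164 + (1-p)*0.490906] = 0.344162; exercise = 0.347937; V(2,2) = max -> 0.347937
  V(1,0) = exp(-r*dt) * [p*0.000000 + (1-p)*0.098541] = 0.052441; exercise = 0.000000; V(1,0) = max -> 0.052441
  V(1,1) = exp(-r*dt) * [p*0.098541 + (1-p)*0.347937] = 0.229289; exercise = 0.153750; V(1,1) = max -> 0.229289
  V(0,0) = exp(-r*dt) * [p*0.052441 + (1-p)*0.229289] = 0.145504; exercise = 0.000000; V(0,0) = max -> 0.145504

Answer: Price = V(0,0) = 0.1455


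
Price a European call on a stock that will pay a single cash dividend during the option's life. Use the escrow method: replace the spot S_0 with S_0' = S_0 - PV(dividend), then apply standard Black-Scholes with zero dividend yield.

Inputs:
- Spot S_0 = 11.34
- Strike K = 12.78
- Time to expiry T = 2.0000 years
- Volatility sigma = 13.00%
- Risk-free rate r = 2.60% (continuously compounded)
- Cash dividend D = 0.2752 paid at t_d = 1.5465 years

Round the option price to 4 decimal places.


PV(D) = D * exp(-r * t_d) = 0.2752 * 0.96058866 = 0.26435400
S_0' = S_0 - PV(D) = 11.3400 - 0.26435400 = 11.07564600
d1 = (ln(S_0'/K) + (r + sigma^2/2)*T) / (sigma*sqrt(T)) = -0.40377323
d2 = d1 - sigma*sqrt(T) = -0.58762099
exp(-rT) = 0.94932887
N(d1) = 0.34318974; N(d2) = 0.27839336
C = S_0' * N(d1) - K * exp(-rT) * N(d2) = 11.07564600 * 0.34318974 - 12.7800 * 0.94932887 * 0.27839336 = 0.4235

Answer: Price = 0.4235


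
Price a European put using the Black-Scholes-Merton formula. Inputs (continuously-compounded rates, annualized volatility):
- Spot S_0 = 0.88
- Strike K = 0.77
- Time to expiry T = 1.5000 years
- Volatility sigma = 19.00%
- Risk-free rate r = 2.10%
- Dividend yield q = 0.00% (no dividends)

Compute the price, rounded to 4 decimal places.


d1 = (ln(S/K) + (r - q + 0.5*sigma^2) * T) / (sigma * sqrt(T)) = 0.82554849
d2 = d1 - sigma * sqrt(T) = 0.59284696
exp(-rT) = 0.96899096; exp(-qT) = 1.00000000
P = K * exp(-rT) * N(-d2) - S_0 * exp(-qT) * N(-d1)
N(-d1) = 0.20453013; N(-d2) = 0.27664179
P = 0.7700 * 0.96899096 * 0.27664179 - 0.8800 * 1.00000000 * 0.20453013 = 0.0264

Answer: Price = 0.0264


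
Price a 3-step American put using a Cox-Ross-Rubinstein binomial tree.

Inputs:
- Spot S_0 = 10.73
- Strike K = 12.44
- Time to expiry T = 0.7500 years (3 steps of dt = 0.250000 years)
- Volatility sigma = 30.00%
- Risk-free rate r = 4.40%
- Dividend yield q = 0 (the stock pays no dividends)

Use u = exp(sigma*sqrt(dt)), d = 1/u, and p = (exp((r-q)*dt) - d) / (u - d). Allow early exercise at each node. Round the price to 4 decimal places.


Answer: Price = V(0,0) = 2.0052

Derivation:
dt = T/N = 0.250000
u = exp(sigma*sqrt(dt)) = 1.161834; d = 1/u = 0.860708
p = (exp((r-q)*dt) - d) / (u - d) = 0.499301
Discount per step: exp(-r*dt) = 0.989060
Stock lattice S(k, i) with i counting down-moves:
  k=0: S(0,0) = 10.7300
  k=1: S(1,0) = 12.4665; S(1,1) = 9.2354
  k=2: S(2,0) = 14.4840; S(2,1) = 10.7300; S(2,2) = 7.9490
  k=3: S(3,0) = 16.8280; S(3,1) = 12.4665; S(3,2) = 9.2354; S(3,3) = 6.8418
Terminal payoffs V(N, i) = max(K - S_T, 0):
  V(3,0) = 0.000000; V(3,1) = 0.000000; V(3,2) = 3.204603; V(3,3) = 5.598250
Backward induction: V(k, i) = exp(-r*dt) * [p * V(k+1, i) + (1-p) * V(k+1, i+1)]; then take max(V_cont, immediate exercise) for American.
  V(2,0) = exp(-r*dt) * [p*0.000000 + (1-p)*0.000000] = 0.000000; exercise = 0.000000; V(2,0) = max -> 0.000000
  V(2,1) = exp(-r*dt) * [p*0.000000 + (1-p)*3.204603] = 1.586987; exercise = 1.710000; V(2,1) = max -> 1.710000
  V(2,2) = exp(-r*dt) * [p*3.204603 + (1-p)*5.598250] = 4.354930; exercise = 4.491020; V(2,2) = max -> 4.491020
  V(1,0) = exp(-r*dt) * [p*0.000000 + (1-p)*1.710000] = 0.846828; exercise = 0.000000; V(1,0) = max -> 0.846828
  V(1,1) = exp(-r*dt) * [p*1.710000 + (1-p)*4.491020] = 3.068513; exercise = 3.204603; V(1,1) = max -> 3.204603
  V(0,0) = exp(-r*dt) * [p*0.846828 + (1-p)*3.204603] = 2.005184; exercise = 1.710000; V(0,0) = max -> 2.005184


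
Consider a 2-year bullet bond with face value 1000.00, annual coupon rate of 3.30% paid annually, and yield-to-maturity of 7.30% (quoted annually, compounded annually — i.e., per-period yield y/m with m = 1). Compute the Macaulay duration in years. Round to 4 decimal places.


Coupon per period c = face * coupon_rate / m = 33.000000
Periods per year m = 1; per-period yield y/m = 0.073000
Number of cashflows N = 2
Cashflows (t years, CF_t, discount factor 1/(1+y/m)^(m*t), PV):
  t = 1.0000: CF_t = 33.000000, DF = 0.931966, PV = 30.754893
  t = 2.0000: CF_t = 1033.000000, DF = 0.868561, PV = 897.223991
Price P = sum_t PV_t = 927.978884
Macaulay numerator sum_t t * PV_t:
  t * PV_t at t = 1.0000: 30.754893
  t * PV_t at t = 2.0000: 1794.447981
Macaulay duration D = (sum_t t * PV_t) / P = 1825.202874 / 927.978884 = 1.966858

Answer: Macaulay duration = 1.9669 years


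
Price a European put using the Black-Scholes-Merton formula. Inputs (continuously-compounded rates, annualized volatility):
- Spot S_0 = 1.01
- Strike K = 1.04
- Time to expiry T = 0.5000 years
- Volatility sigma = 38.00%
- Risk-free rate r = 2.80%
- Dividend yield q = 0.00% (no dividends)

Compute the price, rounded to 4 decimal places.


d1 = (ln(S/K) + (r - q + 0.5*sigma^2) * T) / (sigma * sqrt(T)) = 0.07751981
d2 = d1 - sigma * sqrt(T) = -0.19118077
exp(-rT) = 0.98609754; exp(-qT) = 1.00000000
P = K * exp(-rT) * N(-d2) - S_0 * exp(-qT) * N(-d1)
N(-d1) = 0.46910502; N(-d2) = 0.57580801
P = 1.0400 * 0.98609754 * 0.57580801 - 1.0100 * 1.00000000 * 0.46910502 = 0.1167

Answer: Price = 0.1167


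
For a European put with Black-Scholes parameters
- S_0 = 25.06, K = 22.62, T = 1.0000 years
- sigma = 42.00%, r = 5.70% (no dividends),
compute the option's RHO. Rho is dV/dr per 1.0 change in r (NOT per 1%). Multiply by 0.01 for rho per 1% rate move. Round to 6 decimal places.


d1 = 0.5896154257; d2 = 0.1696154257
phi(d1) = 0.3352892428; exp(-qT) = 1.0000000000; exp(-rT) = 0.9445940694
N(-d2) = 0.4326562952
Rho = -K*T*exp(-rT)*N(-d2) = -22.6200 * 1.0000 * 0.9445940694 * 0.4326562952 = -9.244445

Answer: Rho = -9.244445


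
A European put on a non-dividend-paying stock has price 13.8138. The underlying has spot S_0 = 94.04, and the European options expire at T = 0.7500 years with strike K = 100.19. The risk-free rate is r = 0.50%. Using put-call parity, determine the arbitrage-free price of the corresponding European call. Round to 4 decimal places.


Answer: Call price = 8.0388

Derivation:
Put-call parity: C - P = S_0 * exp(-qT) - K * exp(-rT).
S_0 * exp(-qT) = 94.0400 * 1.00000000 = 94.04000000
K * exp(-rT) = 100.1900 * 0.99625702 = 99.81499108
C = P + S*exp(-qT) - K*exp(-rT)
C = 13.8138 + 94.04000000 - 99.81499108 = 8.0388


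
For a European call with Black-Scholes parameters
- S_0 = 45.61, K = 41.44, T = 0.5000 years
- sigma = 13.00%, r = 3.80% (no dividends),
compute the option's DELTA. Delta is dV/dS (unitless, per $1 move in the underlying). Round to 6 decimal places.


Answer: Delta = 0.902460

Derivation:
d1 = 1.2956958601; d2 = 1.2037719785
phi(d1) = 0.1723285562; exp(-qT) = 1.0000000000; exp(-rT) = 0.9811793622
N(d1) = 0.9024598559
Delta = exp(-qT) * N(d1) = 1.0000000000 * 0.9024598559 = 0.902460


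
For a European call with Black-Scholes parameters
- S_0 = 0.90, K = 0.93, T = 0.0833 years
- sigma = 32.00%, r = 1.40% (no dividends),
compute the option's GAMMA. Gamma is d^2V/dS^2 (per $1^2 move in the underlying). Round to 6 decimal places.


d1 = -0.2962254637; d2 = -0.3885830298
phi(d1) = 0.3818172088; exp(-qT) = 1.0000000000; exp(-rT) = 0.9988344797
Gamma = exp(-qT) * phi(d1) / (S * sigma * sqrt(T)) = 1.0000000000 * 0.3818172088 / (0.9000 * 0.3200 * 0.2886173938) = 4.593466

Answer: Gamma = 4.593466


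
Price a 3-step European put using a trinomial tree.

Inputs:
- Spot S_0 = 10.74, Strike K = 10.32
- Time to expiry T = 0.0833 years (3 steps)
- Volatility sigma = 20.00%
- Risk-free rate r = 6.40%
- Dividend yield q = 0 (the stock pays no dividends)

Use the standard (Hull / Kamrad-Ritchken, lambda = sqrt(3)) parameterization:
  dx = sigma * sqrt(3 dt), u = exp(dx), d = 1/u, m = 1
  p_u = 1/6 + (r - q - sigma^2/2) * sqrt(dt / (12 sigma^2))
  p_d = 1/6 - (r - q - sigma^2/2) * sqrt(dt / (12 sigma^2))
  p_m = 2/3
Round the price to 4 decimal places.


dt = T/N = 0.027767; dx = sigma*sqrt(3*dt) = 0.057723
u = exp(dx) = 1.059422; d = 1/u = 0.943911
p_u = 0.177249, p_m = 0.666667, p_d = 0.156084
Discount per step: exp(-r*dt) = 0.998225
Stock lattice S(k, j) with j the centered position index:
  k=0: S(0,+0) = 10.7400
  k=1: S(1,-1) = 10.1376; S(1,+0) = 10.7400; S(1,+1) = 11.3782
  k=2: S(2,-2) = 9.5690; S(2,-1) = 10.1376; S(2,+0) = 10.7400; S(2,+1) = 11.3782; S(2,+2) = 12.0543
  k=3: S(3,-3) = 9.0323; S(3,-2) = 9.5690; S(3,-1) = 10.1376; S(3,+0) = 10.7400; S(3,+1) = 11.3782; S(3,+2) = 12.0543; S(3,+3) = 12.7706
Terminal payoffs V(N, j) = max(K - S_T, 0):
  V(3,-3) = 1.287722; V(3,-2) = 0.751006; V(3,-1) = 0.182397; V(3,+0) = 0.000000; V(3,+1) = 0.000000; V(3,+2) = 0.000000; V(3,+3) = 0.000000
Backward induction: V(k, j) = exp(-r*dt) * [p_u * V(k+1, j+1) + p_m * V(k+1, j) + p_d * V(k+1, j-1)]
  V(2,-2) = exp(-r*dt) * [p_u*0.182397 + p_m*0.751006 + p_d*1.287722] = 0.732690
  V(2,-1) = exp(-r*dt) * [p_u*0.000000 + p_m*0.182397 + p_d*0.751006] = 0.238394
  V(2,+0) = exp(-r*dt) * [p_u*0.000000 + p_m*0.000000 + p_d*0.182397] = 0.028419
  V(2,+1) = exp(-r*dt) * [p_u*0.000000 + p_m*0.000000 + p_d*0.000000] = 0.000000
  V(2,+2) = exp(-r*dt) * [p_u*0.000000 + p_m*0.000000 + p_d*0.000000] = 0.000000
  V(1,-1) = exp(-r*dt) * [p_u*0.028419 + p_m*0.238394 + p_d*0.732690] = 0.277833
  V(1,+0) = exp(-r*dt) * [p_u*0.000000 + p_m*0.028419 + p_d*0.238394] = 0.056056
  V(1,+1) = exp(-r*dt) * [p_u*0.000000 + p_m*0.000000 + p_d*0.028419] = 0.004428
  V(0,+0) = exp(-r*dt) * [p_u*0.004428 + p_m*0.056056 + p_d*0.277833] = 0.081376

Answer: Price = V(0,0) = 0.0814


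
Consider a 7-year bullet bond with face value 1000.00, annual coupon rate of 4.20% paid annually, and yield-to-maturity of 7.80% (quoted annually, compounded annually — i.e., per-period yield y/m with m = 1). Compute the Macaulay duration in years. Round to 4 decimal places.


Coupon per period c = face * coupon_rate / m = 42.000000
Periods per year m = 1; per-period yield y/m = 0.078000
Number of cashflows N = 7
Cashflows (t years, CF_t, discount factor 1/(1+y/m)^(m*t), PV):
  t = 1.0000: CF_t = 42.000000, DF = 0.927644, PV = 38.961039
  t = 2.0000: CF_t = 42.000000, DF = 0.860523, PV = 36.141966
  t = 3.0000: CF_t = 42.000000, DF = 0.798259, PV = 33.526870
  t = 4.0000: CF_t = 42.000000, DF = 0.740500, PV = 31.100992
  t = 5.0000: CF_t = 42.000000, DF = 0.686920, PV = 28.850642
  t = 6.0000: CF_t = 42.000000, DF = 0.637217, PV = 26.763119
  t = 7.0000: CF_t = 1042.000000, DF = 0.591111, PV = 615.937141
Price P = sum_t PV_t = 811.281769
Macaulay numerator sum_t t * PV_t:
  t * PV_t at t = 1.0000: 38.961039
  t * PV_t at t = 2.0000: 72.283931
  t * PV_t at t = 3.0000: 100.580609
  t * PV_t at t = 4.0000: 124.403970
  t * PV_t at t = 5.0000: 144.253211
  t * PV_t at t = 6.0000: 160.578714
  t * PV_t at t = 7.0000: 4311.559989
Macaulay duration D = (sum_t t * PV_t) / P = 4952.621463 / 811.281769 = 6.104687

Answer: Macaulay duration = 6.1047 years


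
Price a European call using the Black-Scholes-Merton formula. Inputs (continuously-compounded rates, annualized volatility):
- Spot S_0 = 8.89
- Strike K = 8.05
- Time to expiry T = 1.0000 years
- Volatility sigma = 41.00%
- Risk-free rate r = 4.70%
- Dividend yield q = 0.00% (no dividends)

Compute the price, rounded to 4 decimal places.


d1 = (ln(S/K) + (r - q + 0.5*sigma^2) * T) / (sigma * sqrt(T)) = 0.56171941
d2 = d1 - sigma * sqrt(T) = 0.15171941
exp(-rT) = 0.95408740; exp(-qT) = 1.00000000
C = S_0 * exp(-qT) * N(d1) - K * exp(-rT) * N(d2)
N(d1) = 0.71284640; N(d2) = 0.56029588
C = 8.8900 * 1.00000000 * 0.71284640 - 8.0500 * 0.95408740 * 0.56029588 = 2.0339

Answer: Price = 2.0339


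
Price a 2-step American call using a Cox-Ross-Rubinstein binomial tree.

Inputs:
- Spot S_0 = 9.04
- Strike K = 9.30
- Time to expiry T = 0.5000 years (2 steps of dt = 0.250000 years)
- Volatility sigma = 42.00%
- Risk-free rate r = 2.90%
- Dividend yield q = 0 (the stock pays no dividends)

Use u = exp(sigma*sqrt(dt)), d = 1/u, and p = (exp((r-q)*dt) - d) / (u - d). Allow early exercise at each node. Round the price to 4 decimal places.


dt = T/N = 0.250000
u = exp(sigma*sqrt(dt)) = 1.233678; d = 1/u = 0.810584
p = (exp((r-q)*dt) - d) / (u - d) = 0.464890
Discount per step: exp(-r*dt) = 0.992776
Stock lattice S(k, i) with i counting down-moves:
  k=0: S(0,0) = 9.0400
  k=1: S(1,0) = 11.1524; S(1,1) = 7.3277
  k=2: S(2,0) = 13.7585; S(2,1) = 9.0400; S(2,2) = 5.9397
Terminal payoffs V(N, i) = max(S_T - K, 0):
  V(2,0) = 4.458532; V(2,1) = 0.000000; V(2,2) = 0.000000
Backward induction: V(k, i) = exp(-r*dt) * [p * V(k+1, i) + (1-p) * V(k+1, i+1)]; then take max(V_cont, immediate exercise) for American.
  V(1,0) = exp(-r*dt) * [p*4.458532 + (1-p)*0.000000] = 2.057754; exercise = 1.852450; V(1,0) = max -> 2.057754
  V(1,1) = exp(-r*dt) * [p*0.000000 + (1-p)*0.000000] = 0.000000; exercise = 0.000000; V(1,1) = max -> 0.000000
  V(0,0) = exp(-r*dt) * [p*2.057754 + (1-p)*0.000000] = 0.949719; exercise = 0.000000; V(0,0) = max -> 0.949719

Answer: Price = V(0,0) = 0.9497


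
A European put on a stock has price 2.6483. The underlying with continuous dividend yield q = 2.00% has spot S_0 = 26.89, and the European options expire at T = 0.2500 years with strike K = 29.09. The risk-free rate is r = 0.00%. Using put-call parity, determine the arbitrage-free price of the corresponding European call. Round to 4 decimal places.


Put-call parity: C - P = S_0 * exp(-qT) - K * exp(-rT).
S_0 * exp(-qT) = 26.8900 * 0.99501248 = 26.75588557
K * exp(-rT) = 29.0900 * 1.00000000 = 29.09000000
C = P + S*exp(-qT) - K*exp(-rT)
C = 2.6483 + 26.75588557 - 29.09000000 = 0.3142

Answer: Call price = 0.3142


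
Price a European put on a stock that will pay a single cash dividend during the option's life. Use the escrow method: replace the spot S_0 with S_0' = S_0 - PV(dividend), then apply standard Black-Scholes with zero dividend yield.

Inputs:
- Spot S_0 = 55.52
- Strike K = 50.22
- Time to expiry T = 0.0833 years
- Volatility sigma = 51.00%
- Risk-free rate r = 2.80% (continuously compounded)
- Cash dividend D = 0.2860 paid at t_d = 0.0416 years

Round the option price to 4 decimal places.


PV(D) = D * exp(-r * t_d) = 0.2860 * 0.99883588 = 0.28566706
S_0' = S_0 - PV(D) = 55.5200 - 0.28566706 = 55.23433294
d1 = (ln(S_0'/K) + (r + sigma^2/2)*T) / (sigma*sqrt(T)) = 0.73601033
d2 = d1 - sigma*sqrt(T) = 0.58881545
exp(-rT) = 0.99767032
N(-d1) = 0.23086221; N(-d2) = 0.27799254
P = K * exp(-rT) * N(-d2) - S_0' * N(-d1) = 50.2200 * 0.99767032 * 0.27799254 - 55.23433294 * 0.23086221 = 1.1767

Answer: Price = 1.1767


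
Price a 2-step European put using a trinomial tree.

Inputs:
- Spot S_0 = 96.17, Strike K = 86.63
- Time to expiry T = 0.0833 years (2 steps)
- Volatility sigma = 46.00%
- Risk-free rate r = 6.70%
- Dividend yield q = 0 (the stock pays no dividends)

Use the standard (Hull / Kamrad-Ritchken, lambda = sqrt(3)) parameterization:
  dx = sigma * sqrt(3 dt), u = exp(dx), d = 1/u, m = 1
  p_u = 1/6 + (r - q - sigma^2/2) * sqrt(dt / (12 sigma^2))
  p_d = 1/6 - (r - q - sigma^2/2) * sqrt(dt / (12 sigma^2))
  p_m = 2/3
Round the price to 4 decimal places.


dt = T/N = 0.041650; dx = sigma*sqrt(3*dt) = 0.162602
u = exp(dx) = 1.176568; d = 1/u = 0.849929
p_u = 0.161697, p_m = 0.666667, p_d = 0.171636
Discount per step: exp(-r*dt) = 0.997213
Stock lattice S(k, j) with j the centered position index:
  k=0: S(0,+0) = 96.1700
  k=1: S(1,-1) = 81.7377; S(1,+0) = 96.1700; S(1,+1) = 113.1506
  k=2: S(2,-2) = 69.4713; S(2,-1) = 81.7377; S(2,+0) = 96.1700; S(2,+1) = 113.1506; S(2,+2) = 133.1294
Terminal payoffs V(N, j) = max(K - S_T, 0):
  V(2,-2) = 17.158722; V(2,-1) = 4.892293; V(2,+0) = 0.000000; V(2,+1) = 0.000000; V(2,+2) = 0.000000
Backward induction: V(k, j) = exp(-r*dt) * [p_u * V(k+1, j+1) + p_m * V(k+1, j) + p_d * V(k+1, j-1)]
  V(1,-1) = exp(-r*dt) * [p_u*0.000000 + p_m*4.892293 + p_d*17.158722] = 6.189286
  V(1,+0) = exp(-r*dt) * [p_u*0.000000 + p_m*0.000000 + p_d*4.892293] = 0.837353
  V(1,+1) = exp(-r*dt) * [p_u*0.000000 + p_m*0.000000 + p_d*0.000000] = 0.000000
  V(0,+0) = exp(-r*dt) * [p_u*0.000000 + p_m*0.837353 + p_d*6.189286] = 1.616023

Answer: Price = V(0,0) = 1.6160


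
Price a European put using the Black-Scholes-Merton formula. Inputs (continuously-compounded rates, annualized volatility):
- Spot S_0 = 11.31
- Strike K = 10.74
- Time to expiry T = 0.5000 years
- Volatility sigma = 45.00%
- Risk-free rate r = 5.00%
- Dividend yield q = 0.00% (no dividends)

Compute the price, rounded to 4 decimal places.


Answer: Price = 0.9988

Derivation:
d1 = (ln(S/K) + (r - q + 0.5*sigma^2) * T) / (sigma * sqrt(T)) = 0.40018221
d2 = d1 - sigma * sqrt(T) = 0.08198416
exp(-rT) = 0.97530991; exp(-qT) = 1.00000000
P = K * exp(-rT) * N(-d2) - S_0 * exp(-qT) * N(-d1)
N(-d1) = 0.34451116; N(-d2) = 0.46732965
P = 10.7400 * 0.97530991 * 0.46732965 - 11.3100 * 1.00000000 * 0.34451116 = 0.9988
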